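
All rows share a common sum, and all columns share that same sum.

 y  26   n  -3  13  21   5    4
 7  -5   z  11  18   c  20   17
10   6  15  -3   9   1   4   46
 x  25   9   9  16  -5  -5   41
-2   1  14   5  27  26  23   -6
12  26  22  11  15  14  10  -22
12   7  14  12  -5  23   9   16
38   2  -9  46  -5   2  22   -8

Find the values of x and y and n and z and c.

x = -2, y = 13, n = 9, z = 14, c = 6

Rows 3 and 5 both sum to 88, so that's the common total.
Column 6 has 21 + 1 − 5 + 26 + 14 + 23 + 2 = 82; the blank must be 88 − 82 = 6.
Row 2 has 7 − 5 + 11 + 18 + 6 + 20 + 17 = 74; the blank must be 88 − 74 = 14.
Row 4 has 25 + 9 + 9 + 16 − 5 − 5 + 41 = 90; the blank must be 88 − 90 = -2.
Column 1 has 7 + 10 − 2 − 2 + 12 + 12 + 38 = 75; the blank must be 88 − 75 = 13.
Row 1 has 13 + 26 − 3 + 13 + 21 + 5 + 4 = 79; the blank must be 88 − 79 = 9.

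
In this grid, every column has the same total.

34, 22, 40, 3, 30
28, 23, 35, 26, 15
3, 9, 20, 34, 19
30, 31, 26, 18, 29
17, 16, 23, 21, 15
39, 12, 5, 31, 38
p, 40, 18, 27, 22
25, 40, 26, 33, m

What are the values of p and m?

p = 17, m = 25

The complete columns each total 193.
Column 1 is missing 193 − 176 = 17 (since 34 + 28 + 3 + 30 + 17 + 39 + 25 = 176).
Column 5 is missing 193 − 168 = 25 (since 30 + 15 + 19 + 29 + 15 + 38 + 22 = 168).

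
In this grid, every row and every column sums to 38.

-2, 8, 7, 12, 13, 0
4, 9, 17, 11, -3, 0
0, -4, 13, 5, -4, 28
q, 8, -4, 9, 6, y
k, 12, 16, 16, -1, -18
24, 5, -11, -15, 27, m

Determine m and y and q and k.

m = 8, y = 20, q = -1, k = 13

Row 5 has 12 + 16 + 16 − 1 − 18 = 25; the blank must be 38 − 25 = 13.
Row 6 has 24 + 5 − 11 − 15 + 27 = 30; the blank must be 38 − 30 = 8.
Column 6 has 0 + 0 + 28 − 18 + 8 = 18; the blank must be 38 − 18 = 20.
Row 4 has 8 − 4 + 9 + 6 + 20 = 39; the blank must be 38 − 39 = -1.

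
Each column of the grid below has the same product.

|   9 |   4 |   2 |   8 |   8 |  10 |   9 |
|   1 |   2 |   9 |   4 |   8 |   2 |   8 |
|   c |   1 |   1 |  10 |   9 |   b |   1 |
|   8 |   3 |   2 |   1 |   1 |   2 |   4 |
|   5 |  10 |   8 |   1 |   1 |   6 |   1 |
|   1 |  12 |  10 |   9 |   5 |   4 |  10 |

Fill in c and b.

c = 8, b = 3

Columns 2 and 7 each multiply to 2880, so every column has product 2880.
Column 1: 9×1×8×5×1 = 360, so the missing entry is 2880 ÷ 360 = 8.
Column 6: 10×2×2×6×4 = 960, so the missing entry is 2880 ÷ 960 = 3.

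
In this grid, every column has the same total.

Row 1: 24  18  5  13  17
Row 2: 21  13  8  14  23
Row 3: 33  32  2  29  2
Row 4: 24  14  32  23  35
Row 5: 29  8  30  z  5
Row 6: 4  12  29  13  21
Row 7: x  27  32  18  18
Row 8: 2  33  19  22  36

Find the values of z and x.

Columns 3 and 5 both add up to 157, so every column sums to 157.
Column 4: 13 + 14 + 29 + 23 + 13 + 18 + 22 = 132, so the missing entry is 157 − 132 = 25.
Column 1: 24 + 21 + 33 + 24 + 29 + 4 + 2 = 137, so the missing entry is 157 − 137 = 20.

z = 25, x = 20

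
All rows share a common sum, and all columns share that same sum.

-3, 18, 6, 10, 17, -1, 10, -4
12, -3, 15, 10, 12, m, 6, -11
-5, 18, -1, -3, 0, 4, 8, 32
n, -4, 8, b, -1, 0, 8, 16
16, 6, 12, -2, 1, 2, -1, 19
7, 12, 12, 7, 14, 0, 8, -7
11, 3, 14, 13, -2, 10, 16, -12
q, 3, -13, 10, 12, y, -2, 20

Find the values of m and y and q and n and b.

m = 12, y = 26, q = -3, n = 18, b = 8

Rows 1 and 3 both sum to 53, so that's the common total.
Row 2: 12 − 3 + 15 + 10 + 12 + 6 − 11 = 41, so its missing entry is 53 − 41 = 12.
Column 4: 10 + 10 − 3 − 2 + 7 + 13 + 10 = 45, so its missing entry is 53 − 45 = 8.
Row 4: -4 + 8 + 8 − 1 + 0 + 8 + 16 = 35, so its missing entry is 53 − 35 = 18.
Column 1: -3 + 12 − 5 + 18 + 16 + 7 + 11 = 56, so its missing entry is 53 − 56 = -3.
Row 8: -3 + 3 − 13 + 10 + 12 − 2 + 20 = 27, so its missing entry is 53 − 27 = 26.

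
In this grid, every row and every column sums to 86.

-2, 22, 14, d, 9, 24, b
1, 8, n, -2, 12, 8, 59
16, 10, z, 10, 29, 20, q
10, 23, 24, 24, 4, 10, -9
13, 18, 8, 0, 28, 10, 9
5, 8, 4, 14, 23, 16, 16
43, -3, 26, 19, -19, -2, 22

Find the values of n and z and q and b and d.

The known cells in row 2 total 86, leaving 86 − 86 = 0 for the blank.
The known cells in column 4 total 65, leaving 86 − 65 = 21 for the blank.
The known cells in row 1 total 88, leaving 86 − 88 = -2 for the blank.
The known cells in column 7 total 95, leaving 86 − 95 = -9 for the blank.
The known cells in row 3 total 76, leaving 86 − 76 = 10 for the blank.

n = 0, z = 10, q = -9, b = -2, d = 21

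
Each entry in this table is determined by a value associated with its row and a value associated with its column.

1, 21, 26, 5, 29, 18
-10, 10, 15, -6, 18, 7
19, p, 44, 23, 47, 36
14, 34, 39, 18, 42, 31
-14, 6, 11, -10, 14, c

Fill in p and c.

p = 39, c = 3

The difference between any two rows is the same in every column — this is an addition table with the headers hidden.
Row 3 minus row 1 is 47 − 29 = 18, so its entry in column 2 is 21 + 18 = 39.
Row 5 minus row 1 is 14 − 29 = -15, so its entry in column 6 is 18 + (-15) = 3.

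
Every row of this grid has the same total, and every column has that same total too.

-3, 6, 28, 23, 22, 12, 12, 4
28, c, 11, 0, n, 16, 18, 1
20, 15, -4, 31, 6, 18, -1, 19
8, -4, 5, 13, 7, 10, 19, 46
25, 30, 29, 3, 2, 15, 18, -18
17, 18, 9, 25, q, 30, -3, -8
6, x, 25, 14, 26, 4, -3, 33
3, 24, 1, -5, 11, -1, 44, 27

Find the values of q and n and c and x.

Rows 1 and 3 both sum to 104, so that's the common total.
Row 7 has 6 + 25 + 14 + 26 + 4 − 3 + 33 = 105; the blank must be 104 − 105 = -1.
Column 2 has 6 + 15 − 4 + 30 + 18 − 1 + 24 = 88; the blank must be 104 − 88 = 16.
Row 6 has 17 + 18 + 9 + 25 + 30 − 3 − 8 = 88; the blank must be 104 − 88 = 16.
Row 2 has 28 + 16 + 11 + 0 + 16 + 18 + 1 = 90; the blank must be 104 − 90 = 14.

q = 16, n = 14, c = 16, x = -1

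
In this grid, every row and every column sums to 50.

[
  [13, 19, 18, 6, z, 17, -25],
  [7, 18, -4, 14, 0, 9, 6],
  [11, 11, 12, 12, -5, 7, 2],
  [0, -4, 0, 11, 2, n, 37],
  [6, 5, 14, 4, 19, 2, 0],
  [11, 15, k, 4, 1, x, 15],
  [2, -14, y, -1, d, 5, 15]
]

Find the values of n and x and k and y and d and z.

n = 4, x = 6, k = -2, y = 12, d = 31, z = 2

Row 1: 13 + 19 + 18 + 6 + 17 − 25 = 48, so its missing entry is 50 − 48 = 2.
Column 5: 2 + 0 − 5 + 2 + 19 + 1 = 19, so its missing entry is 50 − 19 = 31.
Row 7: 2 − 14 − 1 + 31 + 5 + 15 = 38, so its missing entry is 50 − 38 = 12.
Row 4: 0 − 4 + 0 + 11 + 2 + 37 = 46, so its missing entry is 50 − 46 = 4.
Column 6: 17 + 9 + 7 + 4 + 2 + 5 = 44, so its missing entry is 50 − 44 = 6.
Row 6: 11 + 15 + 4 + 1 + 6 + 15 = 52, so its missing entry is 50 − 52 = -2.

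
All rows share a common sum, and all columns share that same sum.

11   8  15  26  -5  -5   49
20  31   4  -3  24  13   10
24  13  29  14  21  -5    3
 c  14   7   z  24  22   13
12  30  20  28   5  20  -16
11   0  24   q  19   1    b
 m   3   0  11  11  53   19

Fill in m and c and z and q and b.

m = 2, c = 19, z = 0, q = 23, b = 21

Rows 1 and 2 both sum to 99, so that's the common total.
Column 7 has 49 + 10 + 3 + 13 − 16 + 19 = 78; the blank must be 99 − 78 = 21.
Row 7 has 3 + 0 + 11 + 11 + 53 + 19 = 97; the blank must be 99 − 97 = 2.
Column 1 has 11 + 20 + 24 + 12 + 11 + 2 = 80; the blank must be 99 − 80 = 19.
Row 4 has 19 + 14 + 7 + 24 + 22 + 13 = 99; the blank must be 99 − 99 = 0.
Row 6 has 11 + 0 + 24 + 19 + 1 + 21 = 76; the blank must be 99 − 76 = 23.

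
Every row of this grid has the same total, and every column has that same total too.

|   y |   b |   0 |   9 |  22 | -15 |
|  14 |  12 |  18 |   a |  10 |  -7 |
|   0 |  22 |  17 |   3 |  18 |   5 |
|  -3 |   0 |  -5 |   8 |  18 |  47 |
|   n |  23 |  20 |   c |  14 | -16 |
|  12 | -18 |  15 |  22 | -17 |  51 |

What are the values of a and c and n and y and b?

Rows 3 and 4 both sum to 65, so that's the common total.
Column 2: 12 + 22 + 0 + 23 − 18 = 39, so its missing entry is 65 − 39 = 26.
Row 1: 26 + 0 + 9 + 22 − 15 = 42, so its missing entry is 65 − 42 = 23.
Column 1: 23 + 14 + 0 − 3 + 12 = 46, so its missing entry is 65 − 46 = 19.
Row 5: 19 + 23 + 20 + 14 − 16 = 60, so its missing entry is 65 − 60 = 5.
Row 2: 14 + 12 + 18 + 10 − 7 = 47, so its missing entry is 65 − 47 = 18.

a = 18, c = 5, n = 19, y = 23, b = 26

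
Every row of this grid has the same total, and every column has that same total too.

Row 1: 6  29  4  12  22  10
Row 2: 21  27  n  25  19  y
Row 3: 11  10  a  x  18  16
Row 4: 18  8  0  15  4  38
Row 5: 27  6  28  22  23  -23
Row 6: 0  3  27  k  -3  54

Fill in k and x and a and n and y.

Rows 1 and 4 both sum to 83, so that's the common total.
The known cells in column 6 total 95, leaving 83 − 95 = -12 for the blank.
The known cells in row 2 total 80, leaving 83 − 80 = 3 for the blank.
The known cells in column 3 total 62, leaving 83 − 62 = 21 for the blank.
The known cells in row 3 total 76, leaving 83 − 76 = 7 for the blank.
The known cells in row 6 total 81, leaving 83 − 81 = 2 for the blank.

k = 2, x = 7, a = 21, n = 3, y = -12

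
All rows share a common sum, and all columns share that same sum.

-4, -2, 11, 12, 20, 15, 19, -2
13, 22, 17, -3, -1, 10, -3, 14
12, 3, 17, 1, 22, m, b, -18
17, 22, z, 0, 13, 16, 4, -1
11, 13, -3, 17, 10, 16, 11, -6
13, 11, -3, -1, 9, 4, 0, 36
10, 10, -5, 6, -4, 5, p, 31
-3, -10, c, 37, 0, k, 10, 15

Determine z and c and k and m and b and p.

z = -2, c = 37, k = -17, m = 20, b = 12, p = 16

Rows 1 and 2 both sum to 69, so that's the common total.
Row 7 has 10 + 10 − 5 + 6 − 4 + 5 + 31 = 53; the blank must be 69 − 53 = 16.
Column 7 has 19 − 3 + 4 + 11 + 0 + 16 + 10 = 57; the blank must be 69 − 57 = 12.
Row 4 has 17 + 22 + 0 + 13 + 16 + 4 − 1 = 71; the blank must be 69 − 71 = -2.
Column 3 has 11 + 17 + 17 − 2 − 3 − 3 − 5 = 32; the blank must be 69 − 32 = 37.
Row 8 has -3 − 10 + 37 + 37 + 0 + 10 + 15 = 86; the blank must be 69 − 86 = -17.
Row 3 has 12 + 3 + 17 + 1 + 22 + 12 − 18 = 49; the blank must be 69 − 49 = 20.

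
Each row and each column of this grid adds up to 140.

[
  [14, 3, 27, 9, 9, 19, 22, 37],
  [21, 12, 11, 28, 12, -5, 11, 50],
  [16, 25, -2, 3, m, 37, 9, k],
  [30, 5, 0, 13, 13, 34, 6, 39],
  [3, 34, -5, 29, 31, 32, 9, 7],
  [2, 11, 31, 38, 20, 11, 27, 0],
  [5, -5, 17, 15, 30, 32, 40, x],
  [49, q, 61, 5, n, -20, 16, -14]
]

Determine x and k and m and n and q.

Column 2 has 3 + 12 + 25 + 5 + 34 + 11 − 5 = 85; the blank must be 140 − 85 = 55.
Row 8 has 49 + 55 + 61 + 5 − 20 + 16 − 14 = 152; the blank must be 140 − 152 = -12.
Column 5 has 9 + 12 + 13 + 31 + 20 + 30 − 12 = 103; the blank must be 140 − 103 = 37.
Row 3 has 16 + 25 − 2 + 3 + 37 + 37 + 9 = 125; the blank must be 140 − 125 = 15.
Row 7 has 5 − 5 + 17 + 15 + 30 + 32 + 40 = 134; the blank must be 140 − 134 = 6.

x = 6, k = 15, m = 37, n = -12, q = 55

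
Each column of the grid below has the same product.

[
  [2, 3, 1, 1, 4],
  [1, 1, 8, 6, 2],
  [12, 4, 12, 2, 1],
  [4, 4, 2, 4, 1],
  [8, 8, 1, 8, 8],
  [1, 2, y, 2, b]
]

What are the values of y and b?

Columns 1 and 4 each multiply to 768, so every column has product 768.
Column 3: 1×8×12×2×1 = 192, so the missing entry is 768 ÷ 192 = 4.
Column 5: 4×2×1×1×8 = 64, so the missing entry is 768 ÷ 64 = 12.

y = 4, b = 12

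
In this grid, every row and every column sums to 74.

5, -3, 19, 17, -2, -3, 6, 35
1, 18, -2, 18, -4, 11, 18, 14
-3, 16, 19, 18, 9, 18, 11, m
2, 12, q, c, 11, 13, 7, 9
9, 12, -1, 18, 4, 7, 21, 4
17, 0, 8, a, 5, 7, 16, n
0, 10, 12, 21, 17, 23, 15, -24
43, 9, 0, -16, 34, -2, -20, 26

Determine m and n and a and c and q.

m = -14, n = 24, a = -3, c = 1, q = 19

Row 3 has -3 + 16 + 19 + 18 + 9 + 18 + 11 = 88; the blank must be 74 − 88 = -14.
Column 8 has 35 + 14 − 14 + 9 + 4 − 24 + 26 = 50; the blank must be 74 − 50 = 24.
Row 6 has 17 + 0 + 8 + 5 + 7 + 16 + 24 = 77; the blank must be 74 − 77 = -3.
Column 4 has 17 + 18 + 18 + 18 − 3 + 21 − 16 = 73; the blank must be 74 − 73 = 1.
Row 4 has 2 + 12 + 1 + 11 + 13 + 7 + 9 = 55; the blank must be 74 − 55 = 19.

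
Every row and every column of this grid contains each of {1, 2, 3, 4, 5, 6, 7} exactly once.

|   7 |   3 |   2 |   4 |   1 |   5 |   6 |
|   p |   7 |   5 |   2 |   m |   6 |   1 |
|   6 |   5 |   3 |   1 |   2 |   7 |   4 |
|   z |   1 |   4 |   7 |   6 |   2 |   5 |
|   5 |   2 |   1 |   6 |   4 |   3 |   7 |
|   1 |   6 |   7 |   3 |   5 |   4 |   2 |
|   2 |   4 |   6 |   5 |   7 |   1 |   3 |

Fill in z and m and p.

z = 3, m = 3, p = 4

For row 2, column 5: column 5 already has {1, 2, 4, 5, 6, 7}; that leaves 3.
Cell (2,1): row 2 already has {1, 2, 3, 5, 6, 7} → 4.
At (row 4, col 1): row 4 already has {1, 2, 4, 5, 6, 7}, so the value is 3.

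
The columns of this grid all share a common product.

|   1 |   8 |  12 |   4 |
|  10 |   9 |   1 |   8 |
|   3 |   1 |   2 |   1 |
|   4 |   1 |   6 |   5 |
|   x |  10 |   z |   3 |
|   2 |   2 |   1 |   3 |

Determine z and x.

z = 10, x = 6

Columns 2 and 4 each multiply to 1440, so every column has product 1440.
Column 3: 12×1×2×6×1 = 144, so the missing entry is 1440 ÷ 144 = 10.
Column 1: 1×10×3×4×2 = 240, so the missing entry is 1440 ÷ 240 = 6.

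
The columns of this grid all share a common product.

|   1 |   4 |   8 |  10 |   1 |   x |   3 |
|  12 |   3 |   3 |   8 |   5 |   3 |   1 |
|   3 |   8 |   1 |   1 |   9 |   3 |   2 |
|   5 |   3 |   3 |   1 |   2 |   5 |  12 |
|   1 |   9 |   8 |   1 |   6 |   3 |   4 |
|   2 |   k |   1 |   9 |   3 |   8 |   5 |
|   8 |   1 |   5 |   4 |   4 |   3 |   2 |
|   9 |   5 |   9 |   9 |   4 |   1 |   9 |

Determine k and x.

Columns 3 and 5 each multiply to 25920, so every column has product 25920.
Column 2: 4×3×8×3×9×1×5 = 12960, so the missing entry is 25920 ÷ 12960 = 2.
Column 6: 3×3×5×3×8×3×1 = 3240, so the missing entry is 25920 ÷ 3240 = 8.

k = 2, x = 8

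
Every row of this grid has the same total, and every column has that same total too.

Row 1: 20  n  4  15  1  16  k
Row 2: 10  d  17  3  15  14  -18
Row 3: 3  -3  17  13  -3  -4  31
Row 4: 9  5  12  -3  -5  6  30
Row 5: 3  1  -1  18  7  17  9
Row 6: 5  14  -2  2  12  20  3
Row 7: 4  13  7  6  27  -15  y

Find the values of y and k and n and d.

y = 12, k = -13, n = 11, d = 13

Rows 3 and 4 both sum to 54, so that's the common total.
Row 7: 4 + 13 + 7 + 6 + 27 − 15 = 42, so its missing entry is 54 − 42 = 12.
Row 2: 10 + 17 + 3 + 15 + 14 − 18 = 41, so its missing entry is 54 − 41 = 13.
Column 2: 13 − 3 + 5 + 1 + 14 + 13 = 43, so its missing entry is 54 − 43 = 11.
Row 1: 20 + 11 + 4 + 15 + 1 + 16 = 67, so its missing entry is 54 − 67 = -13.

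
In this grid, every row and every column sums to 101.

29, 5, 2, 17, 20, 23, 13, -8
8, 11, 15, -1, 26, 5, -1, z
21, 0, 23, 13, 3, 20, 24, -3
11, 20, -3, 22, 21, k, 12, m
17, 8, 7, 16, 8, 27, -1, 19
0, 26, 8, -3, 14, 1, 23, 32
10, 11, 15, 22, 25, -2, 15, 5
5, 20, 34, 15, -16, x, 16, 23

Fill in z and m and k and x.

Row 2: 8 + 11 + 15 − 1 + 26 + 5 − 1 = 63, so its missing entry is 101 − 63 = 38.
Column 8: -8 + 38 − 3 + 19 + 32 + 5 + 23 = 106, so its missing entry is 101 − 106 = -5.
Row 8: 5 + 20 + 34 + 15 − 16 + 16 + 23 = 97, so its missing entry is 101 − 97 = 4.
Row 4: 11 + 20 − 3 + 22 + 21 + 12 − 5 = 78, so its missing entry is 101 − 78 = 23.

z = 38, m = -5, k = 23, x = 4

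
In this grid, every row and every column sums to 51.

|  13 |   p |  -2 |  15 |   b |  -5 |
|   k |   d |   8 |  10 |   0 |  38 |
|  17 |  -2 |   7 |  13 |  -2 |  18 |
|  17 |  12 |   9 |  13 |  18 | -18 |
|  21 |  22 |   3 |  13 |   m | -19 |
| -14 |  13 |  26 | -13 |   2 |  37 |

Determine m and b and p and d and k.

The known cells in row 5 total 40, leaving 51 − 40 = 11 for the blank.
The known cells in column 5 total 29, leaving 51 − 29 = 22 for the blank.
The known cells in row 1 total 43, leaving 51 − 43 = 8 for the blank.
The known cells in column 2 total 53, leaving 51 − 53 = -2 for the blank.
The known cells in row 2 total 54, leaving 51 − 54 = -3 for the blank.

m = 11, b = 22, p = 8, d = -2, k = -3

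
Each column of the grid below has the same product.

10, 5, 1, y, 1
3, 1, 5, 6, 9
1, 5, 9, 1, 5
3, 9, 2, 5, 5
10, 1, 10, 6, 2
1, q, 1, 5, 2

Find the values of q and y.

Columns 1 and 5 each multiply to 900, so every column has product 900.
Column 2: 5×1×5×9×1 = 225, so the missing entry is 900 ÷ 225 = 4.
Column 4: 6×1×5×6×5 = 900, so the missing entry is 900 ÷ 900 = 1.

q = 4, y = 1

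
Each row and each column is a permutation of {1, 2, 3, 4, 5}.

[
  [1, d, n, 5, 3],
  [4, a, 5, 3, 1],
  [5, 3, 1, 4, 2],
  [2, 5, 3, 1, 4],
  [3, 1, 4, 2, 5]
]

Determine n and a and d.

n = 2, a = 2, d = 4

At (row 1, col 3): column 3 already has {1, 3, 4, 5}, so the value is 2.
Cell (1,2): row 1 already has {1, 2, 3, 5} → 4.
At (row 2, col 2): row 2 already has {1, 3, 4, 5}, so the value is 2.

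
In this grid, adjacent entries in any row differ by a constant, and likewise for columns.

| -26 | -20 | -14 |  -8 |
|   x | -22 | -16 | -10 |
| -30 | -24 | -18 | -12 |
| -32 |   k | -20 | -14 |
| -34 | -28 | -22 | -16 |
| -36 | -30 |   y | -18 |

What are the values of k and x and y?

Along each row the entries change by 6 per step; down each column they change by -2.
Row 4: from -32 at column 1, stepping by 6 to column 2 gives -26.
Row 2: from -22 at column 2, stepping by 6 to column 1 gives -28.
Row 6: from -36 at column 1, stepping by 6 to column 3 gives -24.

k = -26, x = -28, y = -24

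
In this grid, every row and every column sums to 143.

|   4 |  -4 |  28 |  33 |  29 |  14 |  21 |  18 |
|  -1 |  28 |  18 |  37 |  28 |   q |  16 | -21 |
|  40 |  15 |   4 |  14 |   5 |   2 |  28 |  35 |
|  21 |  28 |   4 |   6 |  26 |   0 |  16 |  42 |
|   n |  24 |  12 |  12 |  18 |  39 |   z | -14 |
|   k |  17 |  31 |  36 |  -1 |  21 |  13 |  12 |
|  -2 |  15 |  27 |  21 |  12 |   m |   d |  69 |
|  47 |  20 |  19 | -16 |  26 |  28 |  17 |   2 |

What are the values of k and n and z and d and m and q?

Row 2: -1 + 28 + 18 + 37 + 28 + 16 − 21 = 105, so its missing entry is 143 − 105 = 38.
Column 6: 14 + 38 + 2 + 0 + 39 + 21 + 28 = 142, so its missing entry is 143 − 142 = 1.
Row 6: 17 + 31 + 36 − 1 + 21 + 13 + 12 = 129, so its missing entry is 143 − 129 = 14.
Column 1: 4 − 1 + 40 + 21 + 14 − 2 + 47 = 123, so its missing entry is 143 − 123 = 20.
Row 5: 20 + 24 + 12 + 12 + 18 + 39 − 14 = 111, so its missing entry is 143 − 111 = 32.
Row 7: -2 + 15 + 27 + 21 + 12 + 1 + 69 = 143, so its missing entry is 143 − 143 = 0.

k = 14, n = 20, z = 32, d = 0, m = 1, q = 38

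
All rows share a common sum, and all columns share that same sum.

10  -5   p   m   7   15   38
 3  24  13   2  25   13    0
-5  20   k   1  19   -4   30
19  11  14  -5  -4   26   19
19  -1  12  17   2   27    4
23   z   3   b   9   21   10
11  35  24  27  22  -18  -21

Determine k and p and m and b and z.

Rows 2 and 4 both sum to 80, so that's the common total.
Column 2 has -5 + 24 + 20 + 11 − 1 + 35 = 84; the blank must be 80 − 84 = -4.
Row 3 has -5 + 20 + 1 + 19 − 4 + 30 = 61; the blank must be 80 − 61 = 19.
Column 3 has 13 + 19 + 14 + 12 + 3 + 24 = 85; the blank must be 80 − 85 = -5.
Row 1 has 10 − 5 − 5 + 7 + 15 + 38 = 60; the blank must be 80 − 60 = 20.
Row 6 has 23 − 4 + 3 + 9 + 21 + 10 = 62; the blank must be 80 − 62 = 18.

k = 19, p = -5, m = 20, b = 18, z = -4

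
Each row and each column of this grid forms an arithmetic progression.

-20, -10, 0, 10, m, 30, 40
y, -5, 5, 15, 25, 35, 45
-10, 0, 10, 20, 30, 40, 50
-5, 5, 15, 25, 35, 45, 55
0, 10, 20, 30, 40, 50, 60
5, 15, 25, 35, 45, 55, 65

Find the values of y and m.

y = -15, m = 20

Along each row the entries change by 10 per step; down each column they change by 5.
Row 2: from -5 at column 2, stepping by 10 to column 1 gives -15.
Row 1: from -20 at column 1, stepping by 10 to column 5 gives 20.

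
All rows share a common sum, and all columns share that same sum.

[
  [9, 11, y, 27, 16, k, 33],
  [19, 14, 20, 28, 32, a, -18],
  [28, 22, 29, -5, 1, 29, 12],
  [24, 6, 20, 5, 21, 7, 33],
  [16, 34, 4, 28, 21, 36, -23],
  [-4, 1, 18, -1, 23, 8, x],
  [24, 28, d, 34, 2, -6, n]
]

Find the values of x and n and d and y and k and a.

Rows 3 and 4 both sum to 116, so that's the common total.
The known cells in row 2 total 95, leaving 116 − 95 = 21 for the blank.
The known cells in row 6 total 45, leaving 116 − 45 = 71 for the blank.
The known cells in column 6 total 95, leaving 116 − 95 = 21 for the blank.
The known cells in row 1 total 117, leaving 116 − 117 = -1 for the blank.
The known cells in column 3 total 90, leaving 116 − 90 = 26 for the blank.
The known cells in row 7 total 108, leaving 116 − 108 = 8 for the blank.

x = 71, n = 8, d = 26, y = -1, k = 21, a = 21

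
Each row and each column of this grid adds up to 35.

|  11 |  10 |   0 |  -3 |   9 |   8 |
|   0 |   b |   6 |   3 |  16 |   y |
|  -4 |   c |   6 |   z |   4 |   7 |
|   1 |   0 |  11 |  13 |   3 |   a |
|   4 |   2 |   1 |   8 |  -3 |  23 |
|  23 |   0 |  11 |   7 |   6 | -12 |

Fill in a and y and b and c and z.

a = 7, y = 2, b = 8, c = 15, z = 7

The known cells in column 4 total 28, leaving 35 − 28 = 7 for the blank.
The known cells in row 3 total 20, leaving 35 − 20 = 15 for the blank.
The known cells in column 2 total 27, leaving 35 − 27 = 8 for the blank.
The known cells in row 2 total 33, leaving 35 − 33 = 2 for the blank.
The known cells in row 4 total 28, leaving 35 − 28 = 7 for the blank.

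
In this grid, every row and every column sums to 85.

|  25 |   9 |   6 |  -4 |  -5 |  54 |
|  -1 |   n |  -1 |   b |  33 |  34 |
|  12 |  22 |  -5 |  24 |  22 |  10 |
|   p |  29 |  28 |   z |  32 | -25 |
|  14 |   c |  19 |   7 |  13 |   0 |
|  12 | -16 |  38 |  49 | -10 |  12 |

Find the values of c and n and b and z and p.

The known cells in row 5 total 53, leaving 85 − 53 = 32 for the blank.
The known cells in column 2 total 76, leaving 85 − 76 = 9 for the blank.
The known cells in column 1 total 62, leaving 85 − 62 = 23 for the blank.
The known cells in row 4 total 87, leaving 85 − 87 = -2 for the blank.
The known cells in row 2 total 74, leaving 85 − 74 = 11 for the blank.

c = 32, n = 9, b = 11, z = -2, p = 23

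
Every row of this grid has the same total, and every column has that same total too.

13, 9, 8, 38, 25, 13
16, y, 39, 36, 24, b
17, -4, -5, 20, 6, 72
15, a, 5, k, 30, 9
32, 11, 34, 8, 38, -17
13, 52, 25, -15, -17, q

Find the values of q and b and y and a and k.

q = 48, b = -19, y = 10, a = 28, k = 19

Rows 1 and 3 both sum to 106, so that's the common total.
Row 6 has 13 + 52 + 25 − 15 − 17 = 58; the blank must be 106 − 58 = 48.
Column 6 has 13 + 72 + 9 − 17 + 48 = 125; the blank must be 106 − 125 = -19.
Row 2 has 16 + 39 + 36 + 24 − 19 = 96; the blank must be 106 − 96 = 10.
Column 2 has 9 + 10 − 4 + 11 + 52 = 78; the blank must be 106 − 78 = 28.
Row 4 has 15 + 28 + 5 + 30 + 9 = 87; the blank must be 106 − 87 = 19.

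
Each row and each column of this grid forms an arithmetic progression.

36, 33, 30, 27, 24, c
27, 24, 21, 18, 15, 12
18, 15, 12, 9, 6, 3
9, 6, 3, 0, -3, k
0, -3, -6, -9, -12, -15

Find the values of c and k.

c = 21, k = -6

Along each row the entries change by -3 per step; down each column they change by -9.
Row 1: from 36 at column 1, stepping by -3 to column 6 gives 21.
Row 4: from 9 at column 1, stepping by -3 to column 6 gives -6.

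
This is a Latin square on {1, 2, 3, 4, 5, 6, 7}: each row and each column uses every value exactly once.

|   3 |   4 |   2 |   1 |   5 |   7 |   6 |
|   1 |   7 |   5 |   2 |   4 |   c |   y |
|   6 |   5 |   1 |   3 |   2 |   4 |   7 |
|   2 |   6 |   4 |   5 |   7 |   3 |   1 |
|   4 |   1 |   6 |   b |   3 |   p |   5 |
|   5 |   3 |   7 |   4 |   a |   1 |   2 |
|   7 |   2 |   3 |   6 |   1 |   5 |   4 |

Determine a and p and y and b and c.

At (row 5, col 4): column 4 already has {1, 2, 3, 4, 5, 6}, so the value is 7.
At (row 6, col 5): row 6 already has {1, 2, 3, 4, 5, 7}, so the value is 6.
At (row 5, col 6): row 5 already has {1, 3, 4, 5, 6, 7}, so the value is 2.
At (row 2, col 6): column 6 already has {1, 2, 3, 4, 5, 7}, so the value is 6.
For row 2, column 7: row 2 already has {1, 2, 4, 5, 6, 7}; that leaves 3.

a = 6, p = 2, y = 3, b = 7, c = 6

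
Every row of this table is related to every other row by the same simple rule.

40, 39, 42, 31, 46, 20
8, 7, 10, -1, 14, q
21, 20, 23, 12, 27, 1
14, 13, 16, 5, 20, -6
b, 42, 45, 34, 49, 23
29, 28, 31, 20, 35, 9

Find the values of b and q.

b = 43, q = -12

The difference between any two rows is the same in every column — this is an addition table with the headers hidden.
Row 5 minus row 1 is 45 − 42 = 3, so its entry in column 1 is 40 + 3 = 43.
Row 2 minus row 1 is 10 − 42 = -32, so its entry in column 6 is 20 + (-32) = -12.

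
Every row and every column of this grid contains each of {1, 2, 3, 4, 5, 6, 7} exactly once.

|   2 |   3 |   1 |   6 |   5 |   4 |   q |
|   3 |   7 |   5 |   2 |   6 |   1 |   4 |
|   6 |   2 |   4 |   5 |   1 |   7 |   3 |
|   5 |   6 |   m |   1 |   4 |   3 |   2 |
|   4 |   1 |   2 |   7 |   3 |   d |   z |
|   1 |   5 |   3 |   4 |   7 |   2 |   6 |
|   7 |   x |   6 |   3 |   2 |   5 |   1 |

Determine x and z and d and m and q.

At (row 7, col 2): row 7 already has {1, 2, 3, 5, 6, 7}, so the value is 4.
For row 1, column 7: row 1 already has {1, 2, 3, 4, 5, 6}; that leaves 7.
At (row 5, col 7): column 7 already has {1, 2, 3, 4, 6, 7}, so the value is 5.
For row 5, column 6: row 5 already has {1, 2, 3, 4, 5, 7}; that leaves 6.
At (row 4, col 3): row 4 already has {1, 2, 3, 4, 5, 6}, so the value is 7.

x = 4, z = 5, d = 6, m = 7, q = 7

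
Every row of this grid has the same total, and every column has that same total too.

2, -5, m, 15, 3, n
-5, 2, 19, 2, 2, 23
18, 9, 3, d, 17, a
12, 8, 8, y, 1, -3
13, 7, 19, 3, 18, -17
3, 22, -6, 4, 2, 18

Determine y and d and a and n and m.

y = 17, d = 2, a = -6, n = 28, m = 0

Rows 2 and 5 both sum to 43, so that's the common total.
Column 3: 19 + 3 + 8 + 19 − 6 = 43, so its missing entry is 43 − 43 = 0.
Row 4: 12 + 8 + 8 + 1 − 3 = 26, so its missing entry is 43 − 26 = 17.
Column 4: 15 + 2 + 17 + 3 + 4 = 41, so its missing entry is 43 − 41 = 2.
Row 1: 2 − 5 + 0 + 15 + 3 = 15, so its missing entry is 43 − 15 = 28.
Row 3: 18 + 9 + 3 + 2 + 17 = 49, so its missing entry is 43 − 49 = -6.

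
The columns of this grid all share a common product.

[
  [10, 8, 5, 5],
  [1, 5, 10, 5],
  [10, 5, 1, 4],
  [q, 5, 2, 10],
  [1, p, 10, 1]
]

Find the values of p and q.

Columns 3 and 4 each multiply to 1000, so every column has product 1000.
Column 2: 8×5×5×5 = 1000, so the missing entry is 1000 ÷ 1000 = 1.
Column 1: 10×1×10×1 = 100, so the missing entry is 1000 ÷ 100 = 10.

p = 1, q = 10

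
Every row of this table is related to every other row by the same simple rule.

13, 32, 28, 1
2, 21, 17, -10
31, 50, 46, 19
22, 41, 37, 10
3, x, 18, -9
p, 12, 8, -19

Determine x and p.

x = 22, p = -7

The difference between any two rows is the same in every column — this is an addition table with the headers hidden.
Row 5 minus row 1 is -9 − 1 = -10, so its entry in column 2 is 32 + (-10) = 22.
Row 6 minus row 1 is -19 − 1 = -20, so its entry in column 1 is 13 + (-20) = -7.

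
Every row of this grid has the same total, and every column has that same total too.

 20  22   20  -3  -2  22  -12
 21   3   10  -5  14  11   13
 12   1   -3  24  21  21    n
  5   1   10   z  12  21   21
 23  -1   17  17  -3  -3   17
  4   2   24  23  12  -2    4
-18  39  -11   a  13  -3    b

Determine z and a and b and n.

z = -3, a = 14, b = 33, n = -9

Rows 1 and 2 both sum to 67, so that's the common total.
Row 4: 5 + 1 + 10 + 12 + 21 + 21 = 70, so its missing entry is 67 − 70 = -3.
Row 3: 12 + 1 − 3 + 24 + 21 + 21 = 76, so its missing entry is 67 − 76 = -9.
Column 7: -12 + 13 − 9 + 21 + 17 + 4 = 34, so its missing entry is 67 − 34 = 33.
Row 7: -18 + 39 − 11 + 13 − 3 + 33 = 53, so its missing entry is 67 − 53 = 14.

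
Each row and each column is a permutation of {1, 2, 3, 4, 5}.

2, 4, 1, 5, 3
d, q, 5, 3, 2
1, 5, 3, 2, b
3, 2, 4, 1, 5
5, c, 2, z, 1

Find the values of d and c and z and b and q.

Cell (3,5): row 3 already has {1, 2, 3, 5} → 4.
At (row 5, col 4): column 4 already has {1, 2, 3, 5}, so the value is 4.
Cell (2,1): column 1 already has {1, 2, 3, 5} → 4.
Cell (2,2): row 2 already has {2, 3, 4, 5} → 1.
For row 5, column 2: row 5 already has {1, 2, 4, 5}; that leaves 3.

d = 4, c = 3, z = 4, b = 4, q = 1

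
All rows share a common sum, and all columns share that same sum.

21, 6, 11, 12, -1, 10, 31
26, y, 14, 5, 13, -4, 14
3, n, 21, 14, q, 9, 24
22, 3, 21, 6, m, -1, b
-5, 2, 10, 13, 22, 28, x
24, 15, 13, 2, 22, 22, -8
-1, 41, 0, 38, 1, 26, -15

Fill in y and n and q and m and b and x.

y = 22, n = 1, q = 18, m = 15, b = 24, x = 20

Rows 1 and 6 both sum to 90, so that's the common total.
The known cells in row 2 total 68, leaving 90 − 68 = 22 for the blank.
The known cells in column 2 total 89, leaving 90 − 89 = 1 for the blank.
The known cells in row 3 total 72, leaving 90 − 72 = 18 for the blank.
The known cells in column 5 total 75, leaving 90 − 75 = 15 for the blank.
The known cells in row 5 total 70, leaving 90 − 70 = 20 for the blank.
The known cells in row 4 total 66, leaving 90 − 66 = 24 for the blank.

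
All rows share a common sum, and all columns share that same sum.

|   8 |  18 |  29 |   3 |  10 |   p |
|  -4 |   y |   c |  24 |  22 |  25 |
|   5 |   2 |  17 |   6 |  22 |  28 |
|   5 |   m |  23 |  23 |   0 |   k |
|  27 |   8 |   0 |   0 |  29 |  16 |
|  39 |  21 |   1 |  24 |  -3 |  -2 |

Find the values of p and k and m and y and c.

Rows 3 and 5 both sum to 80, so that's the common total.
The known cells in column 3 total 70, leaving 80 − 70 = 10 for the blank.
The known cells in row 2 total 77, leaving 80 − 77 = 3 for the blank.
The known cells in column 2 total 52, leaving 80 − 52 = 28 for the blank.
The known cells in row 1 total 68, leaving 80 − 68 = 12 for the blank.
The known cells in row 4 total 79, leaving 80 − 79 = 1 for the blank.

p = 12, k = 1, m = 28, y = 3, c = 10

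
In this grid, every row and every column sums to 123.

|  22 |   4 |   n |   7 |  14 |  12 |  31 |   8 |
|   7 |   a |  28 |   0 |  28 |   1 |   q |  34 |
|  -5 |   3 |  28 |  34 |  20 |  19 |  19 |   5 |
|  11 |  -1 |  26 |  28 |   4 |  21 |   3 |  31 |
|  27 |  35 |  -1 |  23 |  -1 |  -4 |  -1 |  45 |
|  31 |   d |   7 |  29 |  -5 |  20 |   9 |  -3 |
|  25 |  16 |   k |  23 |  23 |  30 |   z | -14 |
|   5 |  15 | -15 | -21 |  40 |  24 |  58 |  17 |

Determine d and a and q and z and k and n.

d = 35, a = 16, q = 9, z = -5, k = 25, n = 25

Row 6 has 31 + 7 + 29 − 5 + 20 + 9 − 3 = 88; the blank must be 123 − 88 = 35.
Column 2 has 4 + 3 − 1 + 35 + 35 + 16 + 15 = 107; the blank must be 123 − 107 = 16.
Row 1 has 22 + 4 + 7 + 14 + 12 + 31 + 8 = 98; the blank must be 123 − 98 = 25.
Column 3 has 25 + 28 + 28 + 26 − 1 + 7 − 15 = 98; the blank must be 123 − 98 = 25.
Row 7 has 25 + 16 + 25 + 23 + 23 + 30 − 14 = 128; the blank must be 123 − 128 = -5.
Row 2 has 7 + 16 + 28 + 0 + 28 + 1 + 34 = 114; the blank must be 123 − 114 = 9.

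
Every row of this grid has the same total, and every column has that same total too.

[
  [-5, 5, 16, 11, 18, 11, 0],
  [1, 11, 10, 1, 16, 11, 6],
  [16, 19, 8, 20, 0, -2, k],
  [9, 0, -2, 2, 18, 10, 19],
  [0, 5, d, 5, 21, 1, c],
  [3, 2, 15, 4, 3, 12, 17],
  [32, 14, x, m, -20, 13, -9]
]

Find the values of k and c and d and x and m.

Rows 1 and 2 both sum to 56, so that's the common total.
Row 3 has 16 + 19 + 8 + 20 + 0 − 2 = 61; the blank must be 56 − 61 = -5.
Column 7 has 0 + 6 − 5 + 19 + 17 − 9 = 28; the blank must be 56 − 28 = 28.
Row 5 has 0 + 5 + 5 + 21 + 1 + 28 = 60; the blank must be 56 − 60 = -4.
Column 3 has 16 + 10 + 8 − 2 − 4 + 15 = 43; the blank must be 56 − 43 = 13.
Row 7 has 32 + 14 + 13 − 20 + 13 − 9 = 43; the blank must be 56 − 43 = 13.

k = -5, c = 28, d = -4, x = 13, m = 13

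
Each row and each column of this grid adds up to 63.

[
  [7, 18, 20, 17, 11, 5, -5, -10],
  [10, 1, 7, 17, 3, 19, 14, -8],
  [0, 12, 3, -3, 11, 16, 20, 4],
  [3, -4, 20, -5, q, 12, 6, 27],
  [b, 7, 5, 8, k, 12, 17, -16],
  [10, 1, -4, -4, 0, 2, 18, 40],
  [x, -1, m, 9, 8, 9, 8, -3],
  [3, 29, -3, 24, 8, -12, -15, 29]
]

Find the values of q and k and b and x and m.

q = 4, k = 18, b = 12, x = 18, m = 15

Column 3 has 20 + 7 + 3 + 20 + 5 − 4 − 3 = 48; the blank must be 63 − 48 = 15.
Row 4 has 3 − 4 + 20 − 5 + 12 + 6 + 27 = 59; the blank must be 63 − 59 = 4.
Column 5 has 11 + 3 + 11 + 4 + 0 + 8 + 8 = 45; the blank must be 63 − 45 = 18.
Row 5 has 7 + 5 + 8 + 18 + 12 + 17 − 16 = 51; the blank must be 63 − 51 = 12.
Row 7 has -1 + 15 + 9 + 8 + 9 + 8 − 3 = 45; the blank must be 63 − 45 = 18.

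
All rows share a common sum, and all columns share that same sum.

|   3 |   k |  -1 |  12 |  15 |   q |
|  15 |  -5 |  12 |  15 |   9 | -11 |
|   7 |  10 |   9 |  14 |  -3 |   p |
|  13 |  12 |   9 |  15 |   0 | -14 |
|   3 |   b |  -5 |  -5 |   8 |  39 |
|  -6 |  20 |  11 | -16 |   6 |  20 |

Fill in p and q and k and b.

Rows 2 and 4 both sum to 35, so that's the common total.
The known cells in row 3 total 37, leaving 35 − 37 = -2 for the blank.
The known cells in row 5 total 40, leaving 35 − 40 = -5 for the blank.
The known cells in column 2 total 32, leaving 35 − 32 = 3 for the blank.
The known cells in row 1 total 32, leaving 35 − 32 = 3 for the blank.

p = -2, q = 3, k = 3, b = -5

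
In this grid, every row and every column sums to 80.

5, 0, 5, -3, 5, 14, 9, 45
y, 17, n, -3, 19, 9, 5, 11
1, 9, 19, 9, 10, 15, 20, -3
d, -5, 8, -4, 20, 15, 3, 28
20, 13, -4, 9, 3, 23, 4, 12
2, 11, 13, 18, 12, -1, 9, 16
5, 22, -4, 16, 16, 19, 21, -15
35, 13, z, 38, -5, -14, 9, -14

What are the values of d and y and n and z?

d = 15, y = -3, n = 25, z = 18

Row 8 has 35 + 13 + 38 − 5 − 14 + 9 − 14 = 62; the blank must be 80 − 62 = 18.
Column 3 has 5 + 19 + 8 − 4 + 13 − 4 + 18 = 55; the blank must be 80 − 55 = 25.
Row 2 has 17 + 25 − 3 + 19 + 9 + 5 + 11 = 83; the blank must be 80 − 83 = -3.
Row 4 has -5 + 8 − 4 + 20 + 15 + 3 + 28 = 65; the blank must be 80 − 65 = 15.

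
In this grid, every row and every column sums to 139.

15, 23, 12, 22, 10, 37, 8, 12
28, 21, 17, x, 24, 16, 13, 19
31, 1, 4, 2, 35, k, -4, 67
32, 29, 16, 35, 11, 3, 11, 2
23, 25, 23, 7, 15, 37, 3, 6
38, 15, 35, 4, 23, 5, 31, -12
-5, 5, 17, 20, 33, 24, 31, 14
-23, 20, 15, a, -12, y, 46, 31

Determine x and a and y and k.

x = 1, a = 48, y = 14, k = 3

Row 3: 31 + 1 + 4 + 2 + 35 − 4 + 67 = 136, so its missing entry is 139 − 136 = 3.
Column 6: 37 + 16 + 3 + 3 + 37 + 5 + 24 = 125, so its missing entry is 139 − 125 = 14.
Row 2: 28 + 21 + 17 + 24 + 16 + 13 + 19 = 138, so its missing entry is 139 − 138 = 1.
Row 8: -23 + 20 + 15 − 12 + 14 + 46 + 31 = 91, so its missing entry is 139 − 91 = 48.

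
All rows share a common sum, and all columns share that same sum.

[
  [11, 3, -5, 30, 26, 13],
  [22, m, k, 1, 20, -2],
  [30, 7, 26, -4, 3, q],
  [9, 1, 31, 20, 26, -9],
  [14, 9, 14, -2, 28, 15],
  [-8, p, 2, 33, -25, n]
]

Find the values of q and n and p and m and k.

Rows 1 and 4 both sum to 78, so that's the common total.
Column 3 has -5 + 26 + 31 + 14 + 2 = 68; the blank must be 78 − 68 = 10.
Row 2 has 22 + 10 + 1 + 20 − 2 = 51; the blank must be 78 − 51 = 27.
Column 2 has 3 + 27 + 7 + 1 + 9 = 47; the blank must be 78 − 47 = 31.
Row 6 has -8 + 31 + 2 + 33 − 25 = 33; the blank must be 78 − 33 = 45.
Row 3 has 30 + 7 + 26 − 4 + 3 = 62; the blank must be 78 − 62 = 16.

q = 16, n = 45, p = 31, m = 27, k = 10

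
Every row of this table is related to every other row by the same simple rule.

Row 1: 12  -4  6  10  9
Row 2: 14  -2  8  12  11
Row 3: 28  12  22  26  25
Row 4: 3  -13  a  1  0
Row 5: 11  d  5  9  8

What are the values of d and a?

d = -5, a = -3

The difference between any two rows is the same in every column — this is an addition table with the headers hidden.
Row 5 minus row 1 is 9 − 10 = -1, so its entry in column 2 is -4 + (-1) = -5.
Row 4 minus row 1 is 1 − 10 = -9, so its entry in column 3 is 6 + (-9) = -3.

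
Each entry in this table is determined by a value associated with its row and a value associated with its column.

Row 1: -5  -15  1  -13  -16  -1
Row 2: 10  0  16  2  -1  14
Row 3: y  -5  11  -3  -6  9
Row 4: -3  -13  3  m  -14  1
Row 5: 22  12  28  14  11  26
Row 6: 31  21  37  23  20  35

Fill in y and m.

The difference between any two rows is the same in every column — this is an addition table with the headers hidden.
Row 3 minus row 1 is -5 − (-15) = 10, so its entry in column 1 is -5 + 10 = 5.
Row 4 minus row 1 is -13 − (-15) = 2, so its entry in column 4 is -13 + 2 = -11.

y = 5, m = -11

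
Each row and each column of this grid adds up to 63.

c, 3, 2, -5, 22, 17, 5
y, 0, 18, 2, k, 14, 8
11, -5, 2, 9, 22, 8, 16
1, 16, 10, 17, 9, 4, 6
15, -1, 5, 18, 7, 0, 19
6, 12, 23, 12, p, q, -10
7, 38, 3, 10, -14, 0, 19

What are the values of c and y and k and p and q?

c = 19, y = 4, k = 17, p = 0, q = 20

Column 6: 17 + 14 + 8 + 4 + 0 + 0 = 43, so its missing entry is 63 − 43 = 20.
Row 1: 3 + 2 − 5 + 22 + 17 + 5 = 44, so its missing entry is 63 − 44 = 19.
Row 6: 6 + 12 + 23 + 12 + 20 − 10 = 63, so its missing entry is 63 − 63 = 0.
Column 5: 22 + 22 + 9 + 7 + 0 − 14 = 46, so its missing entry is 63 − 46 = 17.
Row 2: 0 + 18 + 2 + 17 + 14 + 8 = 59, so its missing entry is 63 − 59 = 4.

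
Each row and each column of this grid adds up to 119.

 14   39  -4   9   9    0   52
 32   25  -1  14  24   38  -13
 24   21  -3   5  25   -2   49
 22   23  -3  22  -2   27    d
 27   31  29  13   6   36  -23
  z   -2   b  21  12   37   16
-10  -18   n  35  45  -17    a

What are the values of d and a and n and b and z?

d = 30, a = 8, n = 76, b = 25, z = 10

Column 1: 14 + 32 + 24 + 22 + 27 − 10 = 109, so its missing entry is 119 − 109 = 10.
Row 4: 22 + 23 − 3 + 22 − 2 + 27 = 89, so its missing entry is 119 − 89 = 30.
Column 7: 52 − 13 + 49 + 30 − 23 + 16 = 111, so its missing entry is 119 − 111 = 8.
Row 7: -10 − 18 + 35 + 45 − 17 + 8 = 43, so its missing entry is 119 − 43 = 76.
Row 6: 10 − 2 + 21 + 12 + 37 + 16 = 94, so its missing entry is 119 − 94 = 25.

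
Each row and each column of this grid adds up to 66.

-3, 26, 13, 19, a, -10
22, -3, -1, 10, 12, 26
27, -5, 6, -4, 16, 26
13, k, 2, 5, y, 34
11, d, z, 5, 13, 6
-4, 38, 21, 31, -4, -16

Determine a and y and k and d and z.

Row 1 has -3 + 26 + 13 + 19 − 10 = 45; the blank must be 66 − 45 = 21.
Column 5 has 21 + 12 + 16 + 13 − 4 = 58; the blank must be 66 − 58 = 8.
Row 4 has 13 + 2 + 5 + 8 + 34 = 62; the blank must be 66 − 62 = 4.
Column 3 has 13 − 1 + 6 + 2 + 21 = 41; the blank must be 66 − 41 = 25.
Row 5 has 11 + 25 + 5 + 13 + 6 = 60; the blank must be 66 − 60 = 6.

a = 21, y = 8, k = 4, d = 6, z = 25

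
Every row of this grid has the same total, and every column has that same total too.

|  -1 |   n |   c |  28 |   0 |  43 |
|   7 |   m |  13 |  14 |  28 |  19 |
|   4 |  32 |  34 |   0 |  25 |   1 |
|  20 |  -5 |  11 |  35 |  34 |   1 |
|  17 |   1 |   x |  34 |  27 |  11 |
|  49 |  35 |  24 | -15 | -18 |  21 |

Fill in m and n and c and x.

m = 15, n = 18, c = 8, x = 6

Rows 3 and 4 both sum to 96, so that's the common total.
Row 2: 7 + 13 + 14 + 28 + 19 = 81, so its missing entry is 96 − 81 = 15.
Column 2: 15 + 32 − 5 + 1 + 35 = 78, so its missing entry is 96 − 78 = 18.
Row 5: 17 + 1 + 34 + 27 + 11 = 90, so its missing entry is 96 − 90 = 6.
Row 1: -1 + 18 + 28 + 0 + 43 = 88, so its missing entry is 96 − 88 = 8.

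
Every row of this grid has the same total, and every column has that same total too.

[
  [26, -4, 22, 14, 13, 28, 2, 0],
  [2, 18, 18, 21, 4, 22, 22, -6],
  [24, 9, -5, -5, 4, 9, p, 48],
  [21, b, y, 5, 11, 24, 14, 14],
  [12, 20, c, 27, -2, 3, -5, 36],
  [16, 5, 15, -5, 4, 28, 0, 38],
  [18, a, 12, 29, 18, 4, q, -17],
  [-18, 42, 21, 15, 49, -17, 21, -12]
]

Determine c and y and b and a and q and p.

c = 10, y = 8, b = 4, a = 7, q = 30, p = 17

Rows 1 and 2 both sum to 101, so that's the common total.
Row 5: 12 + 20 + 27 − 2 + 3 − 5 + 36 = 91, so its missing entry is 101 − 91 = 10.
Row 3: 24 + 9 − 5 − 5 + 4 + 9 + 48 = 84, so its missing entry is 101 − 84 = 17.
Column 7: 2 + 22 + 17 + 14 − 5 + 0 + 21 = 71, so its missing entry is 101 − 71 = 30.
Row 7: 18 + 12 + 29 + 18 + 4 + 30 − 17 = 94, so its missing entry is 101 − 94 = 7.
Column 2: -4 + 18 + 9 + 20 + 5 + 7 + 42 = 97, so its missing entry is 101 − 97 = 4.
Row 4: 21 + 4 + 5 + 11 + 24 + 14 + 14 = 93, so its missing entry is 101 − 93 = 8.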